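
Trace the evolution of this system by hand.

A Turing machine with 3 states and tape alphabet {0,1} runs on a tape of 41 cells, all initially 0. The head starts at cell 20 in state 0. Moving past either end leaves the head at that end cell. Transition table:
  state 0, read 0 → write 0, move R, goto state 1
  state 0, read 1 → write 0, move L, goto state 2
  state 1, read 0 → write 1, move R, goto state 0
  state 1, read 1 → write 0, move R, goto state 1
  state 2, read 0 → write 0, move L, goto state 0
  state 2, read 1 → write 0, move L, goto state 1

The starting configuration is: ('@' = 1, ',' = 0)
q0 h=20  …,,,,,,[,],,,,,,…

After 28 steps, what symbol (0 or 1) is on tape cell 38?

1

0) q0 h=20  …,,,,,,[,],,,,,,…
1) q1 h=21  …,,,,,,[,],,,,,,…
2) q0 h=22  …,,,,,@[,],,,,,,…
3) q1 h=23  …,,,,@,[,],,,,,,…
4) q0 h=24  …,,,@,@[,],,,,,,…
5) q1 h=25  …,,@,@,[,],,,,,,…
6) q0 h=26  …,@,@,@[,],,,,,,…
7) q1 h=27  …@,@,@,[,],,,,,,…
8) q0 h=28  …,@,@,@[,],,,,,,…
9) q1 h=29  …@,@,@,[,],,,,,,…
10) q0 h=30  …,@,@,@[,],,,,,,…
11) q1 h=31  …@,@,@,[,],,,,,,…
12) q0 h=32  …,@,@,@[,],,,,,,…
13) q1 h=33  …@,@,@,[,],,,,,,…
14) q0 h=34  …,@,@,@[,],,,,,,|
15) q1 h=35  …@,@,@,[,],,,,,|
16) q0 h=36  …,@,@,@[,],,,,|
17) q1 h=37  …@,@,@,[,],,,|
18) q0 h=38  …,@,@,@[,],,|
19) q1 h=39  …@,@,@,[,],|
20) q0 h=40  …,@,@,@[,]|
21) q1 h=40  …,@,@,@[,]|
22) q0 h=40  …,@,@,@[@]|
23) q2 h=39  …@,@,@,[@],|
24) q1 h=38  …,@,@,@[,],,|
25) q0 h=39  …@,@,@@[,],|
26) q1 h=40  …,@,@@,[,]|
27) q0 h=40  …,@,@@,[@]|
28) q2 h=39  …@,@,@@[,],|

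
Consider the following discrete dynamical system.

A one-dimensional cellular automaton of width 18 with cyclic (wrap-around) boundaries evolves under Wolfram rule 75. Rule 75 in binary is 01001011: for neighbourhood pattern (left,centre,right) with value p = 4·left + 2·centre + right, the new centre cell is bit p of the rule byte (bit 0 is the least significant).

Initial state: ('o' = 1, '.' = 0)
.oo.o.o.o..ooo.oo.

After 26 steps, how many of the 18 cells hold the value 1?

7

step 0: .oo.o.o.o..ooo.oo.
step 1: ooo.......oo.o.oo.
step 2: o.o.oooooooo...oo.
step 3: ....o......o.oooo.
step 4: oooo..ooooo..o..o.
step 5: o..o.oo...o.o..o..
step 6: ..o..oo.oo....o..o
step 7: .o..ooo.oo.ooo..o.
step 8: o..oo.o.oo.o.o.o..
step 9: ..ooo...oo.......o
step 10: .oo.o.oooo.oooooo.
step 11: ooo...o..o.o....o.
step 12: o.o.oo..o....ooo..
step 13: ....oo.o..oooo.o.o
step 14: .ooooo...oo..o....
step 15: oo...o.oooo.o..ooo
step 16: .o.oo..o..o...oo..
step 17: o..oo.o..o..oooo.o
step 18: o.ooo...o..oo..o.o
step 19: o.o.o.oo..ooo.o..o
step 20: o.....oo.oo.o...oo
step 21: o.oooooo.oo...ooo.
step 22: ..o....o.oo.ooo.o.
step 23: oo..ooo..oo.o.o...
step 24: oo.oo.o.ooo.....oo
step 25: .o.oo...o.o.ooooo.
step 26: o..oo.oo....o...o.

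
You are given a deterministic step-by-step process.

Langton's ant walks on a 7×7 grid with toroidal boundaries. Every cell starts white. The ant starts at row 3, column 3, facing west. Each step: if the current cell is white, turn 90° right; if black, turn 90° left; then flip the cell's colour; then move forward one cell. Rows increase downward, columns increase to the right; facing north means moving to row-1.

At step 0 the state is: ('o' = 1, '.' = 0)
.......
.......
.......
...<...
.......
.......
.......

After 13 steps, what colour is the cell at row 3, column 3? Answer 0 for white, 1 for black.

1

0) .......
.......
.......
...<...
.......
.......
.......
1) .......
.......
...^...
...o...
.......
.......
.......
2) .......
.......
...o>..
...o...
.......
.......
.......
3) .......
.......
...oo..
...ov..
.......
.......
.......
4) .......
.......
...oo..
...<o..
.......
.......
.......
5) .......
.......
...oo..
....o..
...v...
.......
.......
6) .......
.......
...oo..
....o..
..<o...
.......
.......
7) .......
.......
...oo..
..^.o..
..oo...
.......
.......
8) .......
.......
...oo..
..o>o..
..oo...
.......
.......
9) .......
.......
...oo..
..ooo..
..ov...
.......
.......
10) .......
.......
...oo..
..ooo..
..o.>..
.......
.......
11) .......
.......
...oo..
..ooo..
..o.o..
....v..
.......
12) .......
.......
...oo..
..ooo..
..o.o..
...<o..
.......
13) .......
.......
...oo..
..ooo..
..o^o..
...oo..
.......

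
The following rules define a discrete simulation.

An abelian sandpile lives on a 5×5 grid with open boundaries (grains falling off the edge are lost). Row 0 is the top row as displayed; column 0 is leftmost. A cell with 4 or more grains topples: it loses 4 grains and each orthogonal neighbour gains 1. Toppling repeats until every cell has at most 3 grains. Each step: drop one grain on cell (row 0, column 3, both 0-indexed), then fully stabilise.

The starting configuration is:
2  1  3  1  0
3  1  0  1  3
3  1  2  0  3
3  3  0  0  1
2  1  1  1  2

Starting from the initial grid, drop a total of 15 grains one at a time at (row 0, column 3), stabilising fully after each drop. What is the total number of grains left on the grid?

44

k=0  2  1  3  1  0
3  1  0  1  3
3  1  2  0  3
3  3  0  0  1
2  1  1  1  2
k=1  2  1  3  2  0
3  1  0  1  3
3  1  2  0  3
3  3  0  0  1
2  1  1  1  2
k=2  2  1  3  3  0
3  1  0  1  3
3  1  2  0  3
3  3  0  0  1
2  1  1  1  2
k=3  2  2  0  1  1
3  1  1  2  3
3  1  2  0  3
3  3  0  0  1
2  1  1  1  2
k=4  2  2  0  2  1
3  1  1  2  3
3  1  2  0  3
3  3  0  0  1
2  1  1  1  2
k=5  2  2  0  3  1
3  1  1  2  3
3  1  2  0  3
3  3  0  0  1
2  1  1  1  2
k=6  2  2  1  0  2
3  1  1  3  3
3  1  2  0  3
3  3  0  0  1
2  1  1  1  2
k=7  2  2  1  1  2
3  1  1  3  3
3  1  2  0  3
3  3  0  0  1
2  1  1  1  2
k=8  2  2  1  2  2
3  1  1  3  3
3  1  2  0  3
3  3  0  0  1
2  1  1  1  2
k=9  2  2  1  3  2
3  1  1  3  3
3  1  2  0  3
3  3  0  0  1
2  1  1  1  2
k=10  2  2  2  2  0
3  1  2  1  2
3  1  2  2  0
3  3  0  0  2
2  1  1  1  2
k=11  2  2  2  3  0
3  1  2  1  2
3  1  2  2  0
3  3  0  0  2
2  1  1  1  2
k=12  2  2  3  0  1
3  1  2  2  2
3  1  2  2  0
3  3  0  0  2
2  1  1  1  2
k=13  2  2  3  1  1
3  1  2  2  2
3  1  2  2  0
3  3  0  0  2
2  1  1  1  2
k=14  2  2  3  2  1
3  1  2  2  2
3  1  2  2  0
3  3  0  0  2
2  1  1  1  2
k=15  2  2  3  3  1
3  1  2  2  2
3  1  2  2  0
3  3  0  0  2
2  1  1  1  2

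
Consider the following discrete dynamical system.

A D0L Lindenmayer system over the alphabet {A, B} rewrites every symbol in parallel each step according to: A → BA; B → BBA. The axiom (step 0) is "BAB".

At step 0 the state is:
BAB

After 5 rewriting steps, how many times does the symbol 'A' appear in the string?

k=0  BAB
k=1  BBABABBA
k=2  BBABBABABBABABBABBABA
k=3  BBABBABABBABBABABBABABBABBABABBABABBABBABABBABBABABBABA
k=4  BBABBABABBABBABABBABABBABBABABBABBABABBABABBABBABABBABABBA…ABABBABBABABBABBABABBABABBABBABABBABBABABBABABBABBABABBABA  (len 144)
k=5  BBABBABABBABBABABBABABBABBABABBABBABABBABABBABBABABBABABBA…ABBABABBABABBABBABABBABABBABBABABBABBABABBABABBABBABABBABA  (len 377)

144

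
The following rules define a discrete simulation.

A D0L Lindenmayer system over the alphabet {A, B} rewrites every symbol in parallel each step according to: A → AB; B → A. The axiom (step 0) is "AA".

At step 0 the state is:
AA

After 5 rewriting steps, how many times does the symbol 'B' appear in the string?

0) AA
1) ABAB
2) ABAABA
3) ABAABABAAB
4) ABAABABAABAABABA
5) ABAABABAABAABABAABABAABAAB

10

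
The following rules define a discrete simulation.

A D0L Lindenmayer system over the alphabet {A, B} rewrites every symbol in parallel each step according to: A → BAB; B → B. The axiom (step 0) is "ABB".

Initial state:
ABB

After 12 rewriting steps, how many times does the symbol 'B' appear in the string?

gen 0: ABB
gen 1: BABBB
gen 2: BBABBBB
gen 3: BBBABBBBB
gen 4: BBBBABBBBBB
gen 5: BBBBBABBBBBBB
gen 6: BBBBBBABBBBBBBB
gen 7: BBBBBBBABBBBBBBBB
gen 8: BBBBBBBBABBBBBBBBBB
gen 9: BBBBBBBBBABBBBBBBBBBB
gen 10: BBBBBBBBBBABBBBBBBBBBBB
gen 11: BBBBBBBBBBBABBBBBBBBBBBBB
gen 12: BBBBBBBBBBBBABBBBBBBBBBBBBB

26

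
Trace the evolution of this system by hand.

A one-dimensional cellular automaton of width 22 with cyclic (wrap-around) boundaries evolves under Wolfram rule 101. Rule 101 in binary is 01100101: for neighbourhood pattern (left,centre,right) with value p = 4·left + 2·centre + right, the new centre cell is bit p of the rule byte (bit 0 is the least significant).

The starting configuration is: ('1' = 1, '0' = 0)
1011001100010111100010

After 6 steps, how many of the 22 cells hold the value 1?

[0] 1011001100010111100010
[1] 1101000101011000101011
[2] 0111010111101010111100
[3] 0001111000111111000101
[4] 0100001010000001010111
[5] 1101101110111101111001
[6] 0110110011000110001000

9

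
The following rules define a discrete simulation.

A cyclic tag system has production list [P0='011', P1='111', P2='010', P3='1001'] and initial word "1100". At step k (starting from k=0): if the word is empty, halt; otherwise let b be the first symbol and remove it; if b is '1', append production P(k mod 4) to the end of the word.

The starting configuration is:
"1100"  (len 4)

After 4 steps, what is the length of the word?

6

0) "1100"  (len 4)
1) "100011"  (len 6)
2) "00011111"  (len 8)
3) "0011111"  (len 7)
4) "011111"  (len 6)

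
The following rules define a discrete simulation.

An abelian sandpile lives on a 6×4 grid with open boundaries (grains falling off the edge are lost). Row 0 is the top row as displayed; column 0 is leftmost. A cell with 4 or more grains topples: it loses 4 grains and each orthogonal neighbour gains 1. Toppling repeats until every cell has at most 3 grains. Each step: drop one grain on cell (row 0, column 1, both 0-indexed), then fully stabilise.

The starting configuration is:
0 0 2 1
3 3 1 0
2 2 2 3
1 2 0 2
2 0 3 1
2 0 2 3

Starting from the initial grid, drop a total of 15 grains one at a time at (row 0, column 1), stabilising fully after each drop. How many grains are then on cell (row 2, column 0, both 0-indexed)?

gen 0: 0 0 2 1
3 3 1 0
2 2 2 3
1 2 0 2
2 0 3 1
2 0 2 3
gen 1: 0 1 2 1
3 3 1 0
2 2 2 3
1 2 0 2
2 0 3 1
2 0 2 3
gen 2: 0 2 2 1
3 3 1 0
2 2 2 3
1 2 0 2
2 0 3 1
2 0 2 3
gen 3: 0 3 2 1
3 3 1 0
2 2 2 3
1 2 0 2
2 0 3 1
2 0 2 3
gen 4: 2 1 3 1
0 1 2 0
3 3 2 3
1 2 0 2
2 0 3 1
2 0 2 3
gen 5: 2 2 3 1
0 1 2 0
3 3 2 3
1 2 0 2
2 0 3 1
2 0 2 3
gen 6: 2 3 3 1
0 1 2 0
3 3 2 3
1 2 0 2
2 0 3 1
2 0 2 3
gen 7: 3 1 0 2
0 2 3 0
3 3 2 3
1 2 0 2
2 0 3 1
2 0 2 3
gen 8: 3 2 0 2
0 2 3 0
3 3 2 3
1 2 0 2
2 0 3 1
2 0 2 3
gen 9: 3 3 0 2
0 2 3 0
3 3 2 3
1 2 0 2
2 0 3 1
2 0 2 3
gen 10: 0 1 1 2
1 3 3 0
3 3 2 3
1 2 0 2
2 0 3 1
2 0 2 3
gen 11: 0 2 1 2
1 3 3 0
3 3 2 3
1 2 0 2
2 0 3 1
2 0 2 3
gen 12: 0 3 1 2
1 3 3 0
3 3 2 3
1 2 0 2
2 0 3 1
2 0 2 3
gen 13: 1 1 3 2
3 2 1 2
0 2 1 0
2 3 1 3
2 0 3 1
2 0 2 3
gen 14: 1 2 3 2
3 2 1 2
0 2 1 0
2 3 1 3
2 0 3 1
2 0 2 3
gen 15: 1 3 3 2
3 2 1 2
0 2 1 0
2 3 1 3
2 0 3 1
2 0 2 3

0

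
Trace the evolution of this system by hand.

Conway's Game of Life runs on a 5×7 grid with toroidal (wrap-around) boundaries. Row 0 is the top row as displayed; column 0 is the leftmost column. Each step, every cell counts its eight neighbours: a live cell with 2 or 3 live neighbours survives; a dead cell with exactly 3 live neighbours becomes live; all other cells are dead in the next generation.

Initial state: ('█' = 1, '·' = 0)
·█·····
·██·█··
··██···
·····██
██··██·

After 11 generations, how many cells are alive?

k=0  ·█·····
·██·█··
··██···
·····██
██··██·
k=1  ···███·
·█·····
·█████·
████·██
██··██·
k=2  ████·██
·█·····
·····█·
·······
·······
k=3  ███···█
·█··██·
·······
·······
███···█
k=4  ···█···
·██··██
·······
██·····
··█···█
k=5  ██·█·██
··█····
··█···█
██·····
███····
k=6  ···█··█
··██·█·
█·█····
······█
·······
k=7  ··███··
·████·█
·███··█
·······
·······
k=8  ·█··██·
·······
·█··██·
··█····
···█···
k=9  ····█··
·······
·······
··███··
··███··
k=10  ····█··
·······
···█···
··█·█··
··█··█·
k=11  ·······
·······
···█···
··█·█··
····██·

5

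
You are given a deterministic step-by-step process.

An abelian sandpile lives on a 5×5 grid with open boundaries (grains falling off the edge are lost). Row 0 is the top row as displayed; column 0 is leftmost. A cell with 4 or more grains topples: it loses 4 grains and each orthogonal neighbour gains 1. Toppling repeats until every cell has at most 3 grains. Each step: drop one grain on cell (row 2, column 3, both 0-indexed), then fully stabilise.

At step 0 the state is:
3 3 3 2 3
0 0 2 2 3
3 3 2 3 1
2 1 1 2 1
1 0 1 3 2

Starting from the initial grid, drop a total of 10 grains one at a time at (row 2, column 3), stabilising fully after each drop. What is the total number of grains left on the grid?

41

t=0: 3 3 3 2 3
0 0 2 2 3
3 3 2 3 1
2 1 1 2 1
1 0 1 3 2
t=1: 3 3 3 2 3
0 0 2 3 3
3 3 3 0 2
2 1 1 3 1
1 0 1 3 2
t=2: 3 3 3 2 3
0 0 2 3 3
3 3 3 1 2
2 1 1 3 1
1 0 1 3 2
t=3: 3 3 3 2 3
0 0 2 3 3
3 3 3 2 2
2 1 1 3 1
1 0 1 3 2
t=4: 3 3 3 2 3
0 0 2 3 3
3 3 3 3 2
2 1 1 3 1
1 0 1 3 2
t=5: 0 1 2 2 1
2 3 2 0 3
0 1 3 1 1
3 2 3 2 3
1 0 2 0 3
t=6: 0 1 2 2 1
2 3 2 0 3
0 1 3 2 1
3 2 3 2 3
1 0 2 0 3
t=7: 0 1 2 2 1
2 3 2 0 3
0 1 3 3 1
3 2 3 2 3
1 0 2 0 3
t=8: 0 1 2 2 1
2 3 3 1 3
0 2 1 2 3
3 3 1 1 1
1 0 3 2 0
t=9: 0 1 2 2 1
2 3 3 1 3
0 2 1 3 3
3 3 1 1 1
1 0 3 2 0
t=10: 0 1 2 2 2
2 3 3 3 0
0 2 2 1 1
3 3 1 2 2
1 0 3 2 0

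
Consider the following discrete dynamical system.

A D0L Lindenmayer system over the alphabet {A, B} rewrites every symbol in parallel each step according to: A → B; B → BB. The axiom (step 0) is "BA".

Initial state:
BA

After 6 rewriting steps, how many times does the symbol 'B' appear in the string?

gen 0: BA
gen 1: BBB
gen 2: BBBBBB
gen 3: BBBBBBBBBBBB
gen 4: BBBBBBBBBBBBBBBBBBBBBBBB
gen 5: BBBBBBBBBBBBBBBBBBBBBBBBBBBBBBBBBBBBBBBBBBBBBBBB
gen 6: BBBBBBBBBBBBBBBBBBBBBBBBBBBBBBBBBBBBBBBBBBBBBBBBBBBBBBBBBBBBBBBBBBBBBBBBBBBBBBBBBBBBBBBBBBBBBBBB

96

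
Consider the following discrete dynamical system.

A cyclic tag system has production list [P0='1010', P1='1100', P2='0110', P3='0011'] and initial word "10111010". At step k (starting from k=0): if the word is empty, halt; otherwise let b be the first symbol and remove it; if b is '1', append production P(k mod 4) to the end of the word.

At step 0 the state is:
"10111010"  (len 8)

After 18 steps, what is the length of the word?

26

t=0: "10111010"  (len 8)
t=1: "01110101010"  (len 11)
t=2: "1110101010"  (len 10)
t=3: "1101010100110"  (len 13)
t=4: "1010101001100011"  (len 16)
t=5: "0101010011000111010"  (len 19)
t=6: "101010011000111010"  (len 18)
t=7: "010100110001110100110"  (len 21)
t=8: "10100110001110100110"  (len 20)
t=9: "01001100011101001101010"  (len 23)
t=10: "1001100011101001101010"  (len 22)
t=11: "0011000111010011010100110"  (len 25)
t=12: "011000111010011010100110"  (len 24)
t=13: "11000111010011010100110"  (len 23)
t=14: "10001110100110101001101100"  (len 26)
t=15: "00011101001101010011011000110"  (len 29)
t=16: "0011101001101010011011000110"  (len 28)
t=17: "011101001101010011011000110"  (len 27)
t=18: "11101001101010011011000110"  (len 26)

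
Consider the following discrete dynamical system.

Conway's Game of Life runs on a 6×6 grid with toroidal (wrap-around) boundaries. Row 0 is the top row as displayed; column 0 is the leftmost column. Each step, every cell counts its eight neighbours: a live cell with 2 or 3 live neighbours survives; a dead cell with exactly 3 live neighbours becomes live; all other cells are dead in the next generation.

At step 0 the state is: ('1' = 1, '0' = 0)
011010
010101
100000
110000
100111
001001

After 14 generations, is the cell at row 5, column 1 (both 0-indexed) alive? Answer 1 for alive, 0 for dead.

0

step 0: 011010
010101
100000
110000
100111
001001
step 1: 010011
010111
001001
010010
001110
001000
step 2: 010001
010100
011001
010011
011010
011001
step 3: 010010
010010
010101
000011
000010
000111
step 4: 101000
010111
001101
100101
000000
000101
step 5: 111000
010001
010000
101101
100001
000000
step 6: 111000
000000
010011
001011
110011
000001
step 7: 110000
001001
100111
001000
010100
001010
step 8: 111101
001100
111111
111001
010100
101100
step 9: 100001
000000
000000
000000
000111
000001
step 10: 100001
000000
000000
000010
000011
000000
step 11: 000000
000000
000000
000011
000011
100010
step 12: 000000
000000
000000
000011
100100
000010
step 13: 000000
000000
000000
000011
000100
000000
step 14: 000000
000000
000000
000010
000010
000000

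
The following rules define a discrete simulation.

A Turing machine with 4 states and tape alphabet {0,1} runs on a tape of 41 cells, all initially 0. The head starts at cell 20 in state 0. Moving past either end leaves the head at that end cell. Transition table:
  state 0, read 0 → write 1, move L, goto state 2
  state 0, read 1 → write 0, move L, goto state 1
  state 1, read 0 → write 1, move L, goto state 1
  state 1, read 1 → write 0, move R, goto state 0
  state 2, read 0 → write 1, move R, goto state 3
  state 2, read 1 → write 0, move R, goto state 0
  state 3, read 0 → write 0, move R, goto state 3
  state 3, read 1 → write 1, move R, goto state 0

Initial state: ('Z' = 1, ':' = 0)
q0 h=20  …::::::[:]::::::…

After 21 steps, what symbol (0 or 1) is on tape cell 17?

step 0: q0 h=20  …::::::[:]::::::…
step 1: q2 h=19  …::::::[:]Z:::::…
step 2: q3 h=20  …:::::Z[Z]::::::…
step 3: q0 h=21  …::::ZZ[:]::::::…
step 4: q2 h=20  …:::::Z[Z]Z:::::…
step 5: q0 h=21  …::::Z:[Z]::::::…
step 6: q1 h=20  …:::::Z[:]::::::…
step 7: q1 h=19  …::::::[Z]Z:::::…
step 8: q0 h=20  …::::::[Z]::::::…
step 9: q1 h=19  …::::::[:]::::::…
step 10: q1 h=18  …::::::[:]Z:::::…
step 11: q1 h=17  …::::::[:]ZZ::::…
step 12: q1 h=16  …::::::[:]ZZZ:::…
step 13: q1 h=15  …::::::[:]ZZZZ::…
step 14: q1 h=14  …::::::[:]ZZZZZ:…
step 15: q1 h=13  …::::::[:]ZZZZZZ…
step 16: q1 h=12  …::::::[:]ZZZZZZ…
step 17: q1 h=11  …::::::[:]ZZZZZZ…
step 18: q1 h=10  …::::::[:]ZZZZZZ…
step 19: q1 h= 9  …::::::[:]ZZZZZZ…
step 20: q1 h= 8  …::::::[:]ZZZZZZ…
step 21: q1 h= 7  …::::::[:]ZZZZZZ…

1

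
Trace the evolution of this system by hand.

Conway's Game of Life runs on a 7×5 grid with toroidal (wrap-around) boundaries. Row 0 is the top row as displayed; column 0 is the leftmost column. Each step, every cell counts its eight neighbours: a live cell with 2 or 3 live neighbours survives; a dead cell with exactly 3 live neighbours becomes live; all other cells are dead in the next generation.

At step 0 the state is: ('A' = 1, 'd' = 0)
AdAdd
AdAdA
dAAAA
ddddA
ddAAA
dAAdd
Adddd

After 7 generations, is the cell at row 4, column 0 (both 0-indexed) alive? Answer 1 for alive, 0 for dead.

1

[0] AdAdd
AdAdA
dAAAA
ddddA
ddAAA
dAAdd
Adddd
[1] AddAd
ddddd
dAAdd
dAddd
AAAdA
AAAdA
AdAdd
[2] dAddA
dAAdd
dAAdd
dddAd
ddddA
ddddd
ddAdd
[3] AAdAd
dddAd
dAdAd
ddAAd
ddddd
ddddd
ddddd
[4] ddAdA
AAdAd
dddAA
ddAAd
ddddd
ddddd
ddddd
[5] AAAAA
AAddd
AAddd
ddAAA
ddddd
ddddd
ddddd
[6] ddAAA
dddAd
dddAd
AAAAA
dddAd
ddddd
AAAAA
[7] ddddd
ddddd
AAddd
AAddd
AAdAd
AAddd
AAddd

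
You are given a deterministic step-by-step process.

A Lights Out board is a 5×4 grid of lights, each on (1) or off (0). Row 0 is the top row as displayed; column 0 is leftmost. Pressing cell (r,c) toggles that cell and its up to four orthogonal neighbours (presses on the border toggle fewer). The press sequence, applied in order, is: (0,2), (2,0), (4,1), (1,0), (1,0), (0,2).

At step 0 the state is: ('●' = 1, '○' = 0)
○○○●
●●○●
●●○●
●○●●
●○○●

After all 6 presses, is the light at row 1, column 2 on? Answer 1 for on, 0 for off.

[0] ○○○●
●●○●
●●○●
●○●●
●○○●
[1] ○●●○
●●●●
●●○●
●○●●
●○○●
[2] ○●●○
○●●●
○○○●
○○●●
●○○●
[3] ○●●○
○●●●
○○○●
○●●●
○●●●
[4] ●●●○
●○●●
●○○●
○●●●
○●●●
[5] ○●●○
○●●●
○○○●
○●●●
○●●●
[6] ○○○●
○●○●
○○○●
○●●●
○●●●

0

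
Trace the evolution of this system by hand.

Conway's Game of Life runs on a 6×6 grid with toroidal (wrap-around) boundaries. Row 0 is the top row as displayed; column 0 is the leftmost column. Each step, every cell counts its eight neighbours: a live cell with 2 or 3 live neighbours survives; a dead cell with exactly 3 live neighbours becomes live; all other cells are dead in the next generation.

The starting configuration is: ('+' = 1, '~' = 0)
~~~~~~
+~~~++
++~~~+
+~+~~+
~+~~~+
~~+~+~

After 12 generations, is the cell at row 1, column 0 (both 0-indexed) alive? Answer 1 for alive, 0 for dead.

1

step 0: ~~~~~~
+~~~++
++~~~+
+~+~~+
~+~~~+
~~+~+~
step 1: ~~~++~
~+~~+~
~~~~~~
~~+~+~
~+++++
~~~~~~
step 2: ~~~++~
~~~++~
~~~+~~
~++~++
~++~++
~~~~~+
step 3: ~~~+~+
~~+~~~
~~~~~+
~+~~~+
~++~~~
+~+~~+
step 4: ++++++
~~~~+~
+~~~~~
~++~~~
~~+~~+
+~++++
step 5: ~~~~~~
~~+~+~
~+~~~~
+++~~~
~~~~~+
~~~~~~
step 6: ~~~~~~
~~~~~~
+~~+~~
+++~~~
++~~~~
~~~~~~
step 7: ~~~~~~
~~~~~~
+~+~~~
~~+~~+
+~+~~~
~~~~~~
step 8: ~~~~~~
~~~~~~
~+~~~~
+~++~+
~+~~~~
~~~~~~
step 9: ~~~~~~
~~~~~~
+++~~~
+~+~~~
+++~~~
~~~~~~
step 10: ~~~~~~
~+~~~~
+~+~~~
~~~+~+
+~+~~~
~+~~~~
step 11: ~~~~~~
~+~~~~
+++~~~
+~++~+
+++~~~
~+~~~~
step 12: ~~~~~~
+++~~~
~~~+~+
~~~+~+
~~~+~+
+++~~~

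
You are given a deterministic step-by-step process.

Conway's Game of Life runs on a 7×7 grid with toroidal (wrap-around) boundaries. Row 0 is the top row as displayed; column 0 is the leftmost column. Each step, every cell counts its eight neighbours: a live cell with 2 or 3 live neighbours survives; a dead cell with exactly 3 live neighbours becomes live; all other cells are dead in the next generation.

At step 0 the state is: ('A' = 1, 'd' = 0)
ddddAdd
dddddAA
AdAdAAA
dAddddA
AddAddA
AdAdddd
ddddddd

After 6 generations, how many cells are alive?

8

gen 0: ddddAdd
dddddAA
AdAdAAA
dAddddA
AddAddA
AdAdddd
ddddddd
gen 1: dddddAd
AddAddd
dAddAdd
dAAAAdd
ddAdddA
AAddddA
ddddddd
gen 2: ddddddd
ddddAdd
AAddAdd
AAddAAd
dddddAA
AAddddA
AdddddA
gen 3: ddddddd
ddddddd
AAdAAdA
dAddAdd
ddddAdd
dAddddd
dAddddA
gen 4: ddddddd
Adddddd
AAAAAAd
dAAdAdd
ddddddd
Adddddd
Adddddd
gen 5: ddddddd
AdAAAdA
AdddAAA
AdddAAd
dAddddd
ddddddd
ddddddd
gen 6: dddAddd
AAdAAdd
ddddddd
AAddAdd
ddddddd
ddddddd
ddddddd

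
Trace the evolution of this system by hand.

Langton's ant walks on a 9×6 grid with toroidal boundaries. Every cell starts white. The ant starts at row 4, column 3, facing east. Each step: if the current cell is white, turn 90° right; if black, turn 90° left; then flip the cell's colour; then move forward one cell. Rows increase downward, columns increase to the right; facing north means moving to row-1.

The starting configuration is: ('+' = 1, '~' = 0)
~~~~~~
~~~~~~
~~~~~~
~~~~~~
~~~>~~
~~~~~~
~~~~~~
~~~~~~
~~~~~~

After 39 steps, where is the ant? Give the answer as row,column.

4,0

step 0: ~~~~~~
~~~~~~
~~~~~~
~~~~~~
~~~>~~
~~~~~~
~~~~~~
~~~~~~
~~~~~~
step 1: ~~~~~~
~~~~~~
~~~~~~
~~~~~~
~~~+~~
~~~v~~
~~~~~~
~~~~~~
~~~~~~
step 2: ~~~~~~
~~~~~~
~~~~~~
~~~~~~
~~~+~~
~~<+~~
~~~~~~
~~~~~~
~~~~~~
step 3: ~~~~~~
~~~~~~
~~~~~~
~~~~~~
~~^+~~
~~++~~
~~~~~~
~~~~~~
~~~~~~
step 4: ~~~~~~
~~~~~~
~~~~~~
~~~~~~
~~+>~~
~~++~~
~~~~~~
~~~~~~
~~~~~~
step 5: ~~~~~~
~~~~~~
~~~~~~
~~~^~~
~~+~~~
~~++~~
~~~~~~
~~~~~~
~~~~~~
step 6: ~~~~~~
~~~~~~
~~~~~~
~~~+>~
~~+~~~
~~++~~
~~~~~~
~~~~~~
~~~~~~
step 7: ~~~~~~
~~~~~~
~~~~~~
~~~++~
~~+~v~
~~++~~
~~~~~~
~~~~~~
~~~~~~
step 8: ~~~~~~
~~~~~~
~~~~~~
~~~++~
~~+<+~
~~++~~
~~~~~~
~~~~~~
~~~~~~
step 9: ~~~~~~
~~~~~~
~~~~~~
~~~^+~
~~+++~
~~++~~
~~~~~~
~~~~~~
~~~~~~
step 10: ~~~~~~
~~~~~~
~~~~~~
~~<~+~
~~+++~
~~++~~
~~~~~~
~~~~~~
~~~~~~
step 11: ~~~~~~
~~~~~~
~~^~~~
~~+~+~
~~+++~
~~++~~
~~~~~~
~~~~~~
~~~~~~
step 12: ~~~~~~
~~~~~~
~~+>~~
~~+~+~
~~+++~
~~++~~
~~~~~~
~~~~~~
~~~~~~
step 13: ~~~~~~
~~~~~~
~~++~~
~~+v+~
~~+++~
~~++~~
~~~~~~
~~~~~~
~~~~~~
step 14: ~~~~~~
~~~~~~
~~++~~
~~<++~
~~+++~
~~++~~
~~~~~~
~~~~~~
~~~~~~
step 15: ~~~~~~
~~~~~~
~~++~~
~~~++~
~~v++~
~~++~~
~~~~~~
~~~~~~
~~~~~~
step 16: ~~~~~~
~~~~~~
~~++~~
~~~++~
~~~>+~
~~++~~
~~~~~~
~~~~~~
~~~~~~
step 17: ~~~~~~
~~~~~~
~~++~~
~~~^+~
~~~~+~
~~++~~
~~~~~~
~~~~~~
~~~~~~
step 18: ~~~~~~
~~~~~~
~~++~~
~~<~+~
~~~~+~
~~++~~
~~~~~~
~~~~~~
~~~~~~
step 19: ~~~~~~
~~~~~~
~~^+~~
~~+~+~
~~~~+~
~~++~~
~~~~~~
~~~~~~
~~~~~~
step 20: ~~~~~~
~~~~~~
~<~+~~
~~+~+~
~~~~+~
~~++~~
~~~~~~
~~~~~~
~~~~~~
step 21: ~~~~~~
~^~~~~
~+~+~~
~~+~+~
~~~~+~
~~++~~
~~~~~~
~~~~~~
~~~~~~
step 22: ~~~~~~
~+>~~~
~+~+~~
~~+~+~
~~~~+~
~~++~~
~~~~~~
~~~~~~
~~~~~~
step 23: ~~~~~~
~++~~~
~+v+~~
~~+~+~
~~~~+~
~~++~~
~~~~~~
~~~~~~
~~~~~~
step 24: ~~~~~~
~++~~~
~<++~~
~~+~+~
~~~~+~
~~++~~
~~~~~~
~~~~~~
~~~~~~
step 25: ~~~~~~
~++~~~
~~++~~
~v+~+~
~~~~+~
~~++~~
~~~~~~
~~~~~~
~~~~~~
step 26: ~~~~~~
~++~~~
~~++~~
<++~+~
~~~~+~
~~++~~
~~~~~~
~~~~~~
~~~~~~
step 27: ~~~~~~
~++~~~
^~++~~
+++~+~
~~~~+~
~~++~~
~~~~~~
~~~~~~
~~~~~~
step 28: ~~~~~~
~++~~~
+>++~~
+++~+~
~~~~+~
~~++~~
~~~~~~
~~~~~~
~~~~~~
step 29: ~~~~~~
~++~~~
++++~~
+v+~+~
~~~~+~
~~++~~
~~~~~~
~~~~~~
~~~~~~
step 30: ~~~~~~
~++~~~
++++~~
+~>~+~
~~~~+~
~~++~~
~~~~~~
~~~~~~
~~~~~~
step 31: ~~~~~~
~++~~~
++^+~~
+~~~+~
~~~~+~
~~++~~
~~~~~~
~~~~~~
~~~~~~
step 32: ~~~~~~
~++~~~
+<~+~~
+~~~+~
~~~~+~
~~++~~
~~~~~~
~~~~~~
~~~~~~
step 33: ~~~~~~
~++~~~
+~~+~~
+v~~+~
~~~~+~
~~++~~
~~~~~~
~~~~~~
~~~~~~
step 34: ~~~~~~
~++~~~
+~~+~~
<+~~+~
~~~~+~
~~++~~
~~~~~~
~~~~~~
~~~~~~
step 35: ~~~~~~
~++~~~
+~~+~~
~+~~+~
v~~~+~
~~++~~
~~~~~~
~~~~~~
~~~~~~
step 36: ~~~~~~
~++~~~
+~~+~~
~+~~+~
+~~~+<
~~++~~
~~~~~~
~~~~~~
~~~~~~
step 37: ~~~~~~
~++~~~
+~~+~~
~+~~+^
+~~~++
~~++~~
~~~~~~
~~~~~~
~~~~~~
step 38: ~~~~~~
~++~~~
+~~+~~
>+~~++
+~~~++
~~++~~
~~~~~~
~~~~~~
~~~~~~
step 39: ~~~~~~
~++~~~
+~~+~~
++~~++
v~~~++
~~++~~
~~~~~~
~~~~~~
~~~~~~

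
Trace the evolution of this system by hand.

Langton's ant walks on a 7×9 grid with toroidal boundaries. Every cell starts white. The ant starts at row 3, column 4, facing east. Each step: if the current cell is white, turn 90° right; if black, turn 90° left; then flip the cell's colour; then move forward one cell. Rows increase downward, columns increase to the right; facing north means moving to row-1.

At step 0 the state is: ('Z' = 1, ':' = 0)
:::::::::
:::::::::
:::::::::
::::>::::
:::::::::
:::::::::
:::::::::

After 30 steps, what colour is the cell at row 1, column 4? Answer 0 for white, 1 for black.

1

0) :::::::::
:::::::::
:::::::::
::::>::::
:::::::::
:::::::::
:::::::::
1) :::::::::
:::::::::
:::::::::
::::Z::::
::::v::::
:::::::::
:::::::::
2) :::::::::
:::::::::
:::::::::
::::Z::::
:::<Z::::
:::::::::
:::::::::
3) :::::::::
:::::::::
:::::::::
:::^Z::::
:::ZZ::::
:::::::::
:::::::::
4) :::::::::
:::::::::
:::::::::
:::Z>::::
:::ZZ::::
:::::::::
:::::::::
5) :::::::::
:::::::::
::::^::::
:::Z:::::
:::ZZ::::
:::::::::
:::::::::
6) :::::::::
:::::::::
::::Z>:::
:::Z:::::
:::ZZ::::
:::::::::
:::::::::
7) :::::::::
:::::::::
::::ZZ:::
:::Z:v:::
:::ZZ::::
:::::::::
:::::::::
8) :::::::::
:::::::::
::::ZZ:::
:::Z<Z:::
:::ZZ::::
:::::::::
:::::::::
9) :::::::::
:::::::::
::::^Z:::
:::ZZZ:::
:::ZZ::::
:::::::::
:::::::::
10) :::::::::
:::::::::
:::<:Z:::
:::ZZZ:::
:::ZZ::::
:::::::::
:::::::::
11) :::::::::
:::^:::::
:::Z:Z:::
:::ZZZ:::
:::ZZ::::
:::::::::
:::::::::
12) :::::::::
:::Z>::::
:::Z:Z:::
:::ZZZ:::
:::ZZ::::
:::::::::
:::::::::
13) :::::::::
:::ZZ::::
:::ZvZ:::
:::ZZZ:::
:::ZZ::::
:::::::::
:::::::::
14) :::::::::
:::ZZ::::
:::<ZZ:::
:::ZZZ:::
:::ZZ::::
:::::::::
:::::::::
15) :::::::::
:::ZZ::::
::::ZZ:::
:::vZZ:::
:::ZZ::::
:::::::::
:::::::::
16) :::::::::
:::ZZ::::
::::ZZ:::
::::>Z:::
:::ZZ::::
:::::::::
:::::::::
17) :::::::::
:::ZZ::::
::::^Z:::
:::::Z:::
:::ZZ::::
:::::::::
:::::::::
18) :::::::::
:::ZZ::::
:::<:Z:::
:::::Z:::
:::ZZ::::
:::::::::
:::::::::
19) :::::::::
:::^Z::::
:::Z:Z:::
:::::Z:::
:::ZZ::::
:::::::::
:::::::::
20) :::::::::
::<:Z::::
:::Z:Z:::
:::::Z:::
:::ZZ::::
:::::::::
:::::::::
21) ::^::::::
::Z:Z::::
:::Z:Z:::
:::::Z:::
:::ZZ::::
:::::::::
:::::::::
22) ::Z>:::::
::Z:Z::::
:::Z:Z:::
:::::Z:::
:::ZZ::::
:::::::::
:::::::::
23) ::ZZ:::::
::ZvZ::::
:::Z:Z:::
:::::Z:::
:::ZZ::::
:::::::::
:::::::::
24) ::ZZ:::::
::<ZZ::::
:::Z:Z:::
:::::Z:::
:::ZZ::::
:::::::::
:::::::::
25) ::ZZ:::::
:::ZZ::::
::vZ:Z:::
:::::Z:::
:::ZZ::::
:::::::::
:::::::::
26) ::ZZ:::::
:::ZZ::::
:<ZZ:Z:::
:::::Z:::
:::ZZ::::
:::::::::
:::::::::
27) ::ZZ:::::
:^:ZZ::::
:ZZZ:Z:::
:::::Z:::
:::ZZ::::
:::::::::
:::::::::
28) ::ZZ:::::
:Z>ZZ::::
:ZZZ:Z:::
:::::Z:::
:::ZZ::::
:::::::::
:::::::::
29) ::ZZ:::::
:ZZZZ::::
:ZvZ:Z:::
:::::Z:::
:::ZZ::::
:::::::::
:::::::::
30) ::ZZ:::::
:ZZZZ::::
:Z:>:Z:::
:::::Z:::
:::ZZ::::
:::::::::
:::::::::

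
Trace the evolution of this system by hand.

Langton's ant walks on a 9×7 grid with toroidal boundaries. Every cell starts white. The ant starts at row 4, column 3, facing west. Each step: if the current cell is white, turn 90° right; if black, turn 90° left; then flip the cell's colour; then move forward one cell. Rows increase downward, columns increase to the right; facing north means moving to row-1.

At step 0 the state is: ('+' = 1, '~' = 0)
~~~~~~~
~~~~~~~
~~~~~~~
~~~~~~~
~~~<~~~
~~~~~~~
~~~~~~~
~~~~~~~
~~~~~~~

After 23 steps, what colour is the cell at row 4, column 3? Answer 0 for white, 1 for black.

0

k=0  ~~~~~~~
~~~~~~~
~~~~~~~
~~~~~~~
~~~<~~~
~~~~~~~
~~~~~~~
~~~~~~~
~~~~~~~
k=1  ~~~~~~~
~~~~~~~
~~~~~~~
~~~^~~~
~~~+~~~
~~~~~~~
~~~~~~~
~~~~~~~
~~~~~~~
k=2  ~~~~~~~
~~~~~~~
~~~~~~~
~~~+>~~
~~~+~~~
~~~~~~~
~~~~~~~
~~~~~~~
~~~~~~~
k=3  ~~~~~~~
~~~~~~~
~~~~~~~
~~~++~~
~~~+v~~
~~~~~~~
~~~~~~~
~~~~~~~
~~~~~~~
k=4  ~~~~~~~
~~~~~~~
~~~~~~~
~~~++~~
~~~<+~~
~~~~~~~
~~~~~~~
~~~~~~~
~~~~~~~
k=5  ~~~~~~~
~~~~~~~
~~~~~~~
~~~++~~
~~~~+~~
~~~v~~~
~~~~~~~
~~~~~~~
~~~~~~~
k=6  ~~~~~~~
~~~~~~~
~~~~~~~
~~~++~~
~~~~+~~
~~<+~~~
~~~~~~~
~~~~~~~
~~~~~~~
k=7  ~~~~~~~
~~~~~~~
~~~~~~~
~~~++~~
~~^~+~~
~~++~~~
~~~~~~~
~~~~~~~
~~~~~~~
k=8  ~~~~~~~
~~~~~~~
~~~~~~~
~~~++~~
~~+>+~~
~~++~~~
~~~~~~~
~~~~~~~
~~~~~~~
k=9  ~~~~~~~
~~~~~~~
~~~~~~~
~~~++~~
~~+++~~
~~+v~~~
~~~~~~~
~~~~~~~
~~~~~~~
k=10  ~~~~~~~
~~~~~~~
~~~~~~~
~~~++~~
~~+++~~
~~+~>~~
~~~~~~~
~~~~~~~
~~~~~~~
k=11  ~~~~~~~
~~~~~~~
~~~~~~~
~~~++~~
~~+++~~
~~+~+~~
~~~~v~~
~~~~~~~
~~~~~~~
k=12  ~~~~~~~
~~~~~~~
~~~~~~~
~~~++~~
~~+++~~
~~+~+~~
~~~<+~~
~~~~~~~
~~~~~~~
k=13  ~~~~~~~
~~~~~~~
~~~~~~~
~~~++~~
~~+++~~
~~+^+~~
~~~++~~
~~~~~~~
~~~~~~~
k=14  ~~~~~~~
~~~~~~~
~~~~~~~
~~~++~~
~~+++~~
~~++>~~
~~~++~~
~~~~~~~
~~~~~~~
k=15  ~~~~~~~
~~~~~~~
~~~~~~~
~~~++~~
~~++^~~
~~++~~~
~~~++~~
~~~~~~~
~~~~~~~
k=16  ~~~~~~~
~~~~~~~
~~~~~~~
~~~++~~
~~+<~~~
~~++~~~
~~~++~~
~~~~~~~
~~~~~~~
k=17  ~~~~~~~
~~~~~~~
~~~~~~~
~~~++~~
~~+~~~~
~~+v~~~
~~~++~~
~~~~~~~
~~~~~~~
k=18  ~~~~~~~
~~~~~~~
~~~~~~~
~~~++~~
~~+~~~~
~~+~>~~
~~~++~~
~~~~~~~
~~~~~~~
k=19  ~~~~~~~
~~~~~~~
~~~~~~~
~~~++~~
~~+~~~~
~~+~+~~
~~~+v~~
~~~~~~~
~~~~~~~
k=20  ~~~~~~~
~~~~~~~
~~~~~~~
~~~++~~
~~+~~~~
~~+~+~~
~~~+~>~
~~~~~~~
~~~~~~~
k=21  ~~~~~~~
~~~~~~~
~~~~~~~
~~~++~~
~~+~~~~
~~+~+~~
~~~+~+~
~~~~~v~
~~~~~~~
k=22  ~~~~~~~
~~~~~~~
~~~~~~~
~~~++~~
~~+~~~~
~~+~+~~
~~~+~+~
~~~~<+~
~~~~~~~
k=23  ~~~~~~~
~~~~~~~
~~~~~~~
~~~++~~
~~+~~~~
~~+~+~~
~~~+^+~
~~~~++~
~~~~~~~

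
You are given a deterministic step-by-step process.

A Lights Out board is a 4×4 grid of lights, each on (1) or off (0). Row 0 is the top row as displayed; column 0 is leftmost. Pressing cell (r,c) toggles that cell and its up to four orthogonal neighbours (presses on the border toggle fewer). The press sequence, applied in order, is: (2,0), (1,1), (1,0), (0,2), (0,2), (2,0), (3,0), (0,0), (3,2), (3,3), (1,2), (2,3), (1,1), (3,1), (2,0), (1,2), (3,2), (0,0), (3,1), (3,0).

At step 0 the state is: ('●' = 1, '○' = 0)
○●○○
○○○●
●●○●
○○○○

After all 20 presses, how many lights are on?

t=0: ○●○○
○○○●
●●○●
○○○○
t=1: ○●○○
●○○●
○○○●
●○○○
t=2: ○○○○
○●●●
○●○●
●○○○
t=3: ●○○○
●○●●
●●○●
●○○○
t=4: ●●●●
●○○●
●●○●
●○○○
t=5: ●○○○
●○●●
●●○●
●○○○
t=6: ●○○○
○○●●
○○○●
○○○○
t=7: ●○○○
○○●●
●○○●
●●○○
t=8: ○●○○
●○●●
●○○●
●●○○
t=9: ○●○○
●○●●
●○●●
●○●●
t=10: ○●○○
●○●●
●○●○
●○○○
t=11: ○●●○
●●○○
●○○○
●○○○
t=12: ○●●○
●●○●
●○●●
●○○●
t=13: ○○●○
○○●●
●●●●
●○○●
t=14: ○○●○
○○●●
●○●●
○●●●
t=15: ○○●○
●○●●
○●●●
●●●●
t=16: ○○○○
●●○○
○●○●
●●●●
t=17: ○○○○
●●○○
○●●●
●○○○
t=18: ●●○○
○●○○
○●●●
●○○○
t=19: ●●○○
○●○○
○○●●
○●●○
t=20: ●●○○
○●○○
●○●●
●○●○

8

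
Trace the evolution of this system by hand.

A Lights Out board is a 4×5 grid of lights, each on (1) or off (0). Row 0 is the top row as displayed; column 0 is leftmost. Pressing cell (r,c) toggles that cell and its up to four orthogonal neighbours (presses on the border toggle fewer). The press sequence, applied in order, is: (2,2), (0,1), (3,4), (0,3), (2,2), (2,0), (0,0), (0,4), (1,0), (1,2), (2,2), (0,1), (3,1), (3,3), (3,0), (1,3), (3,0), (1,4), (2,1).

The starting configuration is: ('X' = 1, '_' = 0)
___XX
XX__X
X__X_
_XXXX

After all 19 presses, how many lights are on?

k=0  ___XX
XX__X
X__X_
_XXXX
k=1  ___XX
XXX_X
XXX__
_X_XX
k=2  XXXXX
X_X_X
XXX__
_X_XX
k=3  XXXXX
X_X_X
XXX_X
_X___
k=4  XX___
X_XXX
XXX_X
_X___
k=5  XX___
X__XX
X__XX
_XX__
k=6  XX___
___XX
_X_XX
XXX__
k=7  _____
X__XX
_X_XX
XXX__
k=8  ___XX
X__X_
_X_XX
XXX__
k=9  X__XX
_X_X_
XX_XX
XXX__
k=10  X_XXX
__X__
XXXXX
XXX__
k=11  X_XXX
_____
X___X
XX___
k=12  _X_XX
_X___
X___X
XX___
k=13  _X_XX
_X___
XX__X
__X__
k=14  _X_XX
_X___
XX_XX
___XX
k=15  _X_XX
_X___
_X_XX
XX_XX
k=16  _X__X
_XXXX
_X__X
XX_XX
k=17  _X__X
_XXXX
XX__X
___XX
k=18  _X___
_XX__
XX___
___XX
k=19  _X___
__X__
__X__
_X_XX

6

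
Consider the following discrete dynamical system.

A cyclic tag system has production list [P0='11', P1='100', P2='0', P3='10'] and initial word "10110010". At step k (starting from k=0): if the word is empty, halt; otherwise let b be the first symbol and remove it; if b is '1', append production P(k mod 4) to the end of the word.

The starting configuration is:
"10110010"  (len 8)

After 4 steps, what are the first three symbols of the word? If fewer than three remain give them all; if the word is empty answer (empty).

001

step 0: "10110010"  (len 8)
step 1: "011001011"  (len 9)
step 2: "11001011"  (len 8)
step 3: "10010110"  (len 8)
step 4: "001011010"  (len 9)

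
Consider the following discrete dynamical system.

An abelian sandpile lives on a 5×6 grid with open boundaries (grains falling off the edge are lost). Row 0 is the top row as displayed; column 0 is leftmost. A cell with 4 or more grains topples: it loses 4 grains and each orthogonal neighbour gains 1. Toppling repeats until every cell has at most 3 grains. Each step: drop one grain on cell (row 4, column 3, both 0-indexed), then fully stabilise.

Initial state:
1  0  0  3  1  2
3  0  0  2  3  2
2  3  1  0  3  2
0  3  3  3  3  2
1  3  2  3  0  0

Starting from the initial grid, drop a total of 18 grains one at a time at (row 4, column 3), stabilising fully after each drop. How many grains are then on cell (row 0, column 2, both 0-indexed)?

1

k=0  1  0  0  3  1  2
3  0  0  2  3  2
2  3  1  0  3  2
0  3  3  3  3  2
1  3  2  3  0  0
k=1  1  0  0  3  2  2
3  1  0  3  0  3
3  0  3  2  1  3
1  2  2  2  1  3
2  1  1  2  2  0
k=2  1  0  0  3  2  2
3  1  0  3  0  3
3  0  3  2  1  3
1  2  2  2  1  3
2  1  1  3  2  0
k=3  1  0  0  3  2  2
3  1  0  3  0  3
3  0  3  2  1  3
1  2  2  3  1  3
2  1  2  0  3  0
k=4  1  0  0  3  2  2
3  1  0  3  0  3
3  0  3  2  1  3
1  2  2  3  1  3
2  1  2  1  3  0
k=5  1  0  0  3  2  2
3  1  0  3  0  3
3  0  3  2  1  3
1  2  2  3  1  3
2  1  2  2  3  0
k=6  1  0  0  3  2  2
3  1  0  3  0  3
3  0  3  2  1  3
1  2  2  3  1  3
2  1  2  3  3  0
k=7  1  0  0  3  2  2
3  1  0  3  0  3
3  0  3  3  1  3
1  2  3  0  3  3
2  1  3  2  0  1
k=8  1  0  0  3  2  2
3  1  0  3  0  3
3  0  3  3  1  3
1  2  3  0  3  3
2  1  3  3  0  1
k=9  1  0  1  0  3  2
3  1  2  1  1  3
3  1  1  1  2  3
1  3  1  3  3  3
2  2  1  1  1  1
k=10  1  0  1  0  3  2
3  1  2  1  1  3
3  1  1  1  2  3
1  3  1  3  3  3
2  2  1  2  1  1
k=11  1  0  1  0  3  2
3  1  2  1  1  3
3  1  1  1  2  3
1  3  1  3  3  3
2  2  1  3  1  1
k=12  1  0  1  0  3  3
3  1  2  1  3  0
3  1  1  3  0  2
1  3  2  1  2  1
2  2  2  1  3  2
k=13  1  0  1  0  3  3
3  1  2  1  3  0
3  1  1  3  0  2
1  3  2  1  2  1
2  2  2  2  3  2
k=14  1  0  1  0  3  3
3  1  2  1  3  0
3  1  1  3  0  2
1  3  2  1  2  1
2  2  2  3  3  2
k=15  1  0  1  0  3  3
3  1  2  1  3  0
3  1  1  3  0  2
1  3  2  2  3  1
2  2  3  1  0  3
k=16  1  0  1  0  3  3
3  1  2  1  3  0
3  1  1  3  0  2
1  3  2  2  3  1
2  2  3  2  0  3
k=17  1  0  1  0  3  3
3  1  2  1  3  0
3  1  1  3  0  2
1  3  2  2  3  1
2  2  3  3  0  3
k=18  1  0  1  0  3  3
3  1  2  1  3  0
3  1  1  3  0  2
1  3  3  3  3  1
2  3  0  1  1  3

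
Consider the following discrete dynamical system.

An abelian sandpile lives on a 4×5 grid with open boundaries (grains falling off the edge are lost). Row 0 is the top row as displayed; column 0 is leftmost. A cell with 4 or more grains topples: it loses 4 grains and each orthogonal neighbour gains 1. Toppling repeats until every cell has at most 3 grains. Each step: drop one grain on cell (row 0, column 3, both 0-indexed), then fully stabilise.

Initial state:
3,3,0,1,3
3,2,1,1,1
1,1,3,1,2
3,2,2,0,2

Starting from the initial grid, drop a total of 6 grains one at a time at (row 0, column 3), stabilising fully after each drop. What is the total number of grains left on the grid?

37

k=0  3,3,0,1,3
3,2,1,1,1
1,1,3,1,2
3,2,2,0,2
k=1  3,3,0,2,3
3,2,1,1,1
1,1,3,1,2
3,2,2,0,2
k=2  3,3,0,3,3
3,2,1,1,1
1,1,3,1,2
3,2,2,0,2
k=3  3,3,1,1,0
3,2,1,2,2
1,1,3,1,2
3,2,2,0,2
k=4  3,3,1,2,0
3,2,1,2,2
1,1,3,1,2
3,2,2,0,2
k=5  3,3,1,3,0
3,2,1,2,2
1,1,3,1,2
3,2,2,0,2
k=6  3,3,2,0,1
3,2,1,3,2
1,1,3,1,2
3,2,2,0,2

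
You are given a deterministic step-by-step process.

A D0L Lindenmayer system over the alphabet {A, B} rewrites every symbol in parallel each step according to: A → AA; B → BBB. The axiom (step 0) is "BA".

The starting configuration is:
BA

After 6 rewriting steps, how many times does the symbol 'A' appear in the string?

64

k=0  BA
k=1  BBBAA
k=2  BBBBBBBBBAAAA
k=3  BBBBBBBBBBBBBBBBBBBBBBBBBBBAAAAAAAA
k=4  BBBBBBBBBBBBBBBBBBBBBBBBBBBBBBBBBBBBBBBBBBBBBBBBBBBBBBBBBBBBBBBBBBBBBBBBBBBBBBBBBAAAAAAAAAAAAAAAA
k=5  BBBBBBBBBBBBBBBBBBBBBBBBBBBBBBBBBBBBBBBBBBBBBBBBBBBBBBBBBB…BBBBBBBBBBBBBBBBBBBBBBBBBBAAAAAAAAAAAAAAAAAAAAAAAAAAAAAAAA  (len 275)
k=6  BBBBBBBBBBBBBBBBBBBBBBBBBBBBBBBBBBBBBBBBBBBBBBBBBBBBBBBBBB…AAAAAAAAAAAAAAAAAAAAAAAAAAAAAAAAAAAAAAAAAAAAAAAAAAAAAAAAAA  (len 793)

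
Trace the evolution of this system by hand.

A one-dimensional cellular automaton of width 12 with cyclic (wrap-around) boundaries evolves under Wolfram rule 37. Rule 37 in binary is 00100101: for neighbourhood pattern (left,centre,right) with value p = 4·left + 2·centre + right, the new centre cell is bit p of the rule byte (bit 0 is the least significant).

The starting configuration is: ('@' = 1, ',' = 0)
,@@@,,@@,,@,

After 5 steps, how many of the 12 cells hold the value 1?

3

gen 0: ,@@@,,@@,,@,
gen 1: ,,,,,,,,,,@,
gen 2: @@@@@@@@@,@,
gen 3: ,,,,,,,,,@@@
gen 4: ,@@@@@@@,,,,
gen 5: ,,,,,,,,,@@@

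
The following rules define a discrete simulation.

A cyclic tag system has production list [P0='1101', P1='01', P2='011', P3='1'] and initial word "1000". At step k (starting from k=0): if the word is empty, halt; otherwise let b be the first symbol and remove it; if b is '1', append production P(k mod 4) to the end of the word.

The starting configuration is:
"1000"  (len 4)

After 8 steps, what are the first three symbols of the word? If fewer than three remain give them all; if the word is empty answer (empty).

110

[0] "1000"  (len 4)
[1] "0001101"  (len 7)
[2] "001101"  (len 6)
[3] "01101"  (len 5)
[4] "1101"  (len 4)
[5] "1011101"  (len 7)
[6] "01110101"  (len 8)
[7] "1110101"  (len 7)
[8] "1101011"  (len 7)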